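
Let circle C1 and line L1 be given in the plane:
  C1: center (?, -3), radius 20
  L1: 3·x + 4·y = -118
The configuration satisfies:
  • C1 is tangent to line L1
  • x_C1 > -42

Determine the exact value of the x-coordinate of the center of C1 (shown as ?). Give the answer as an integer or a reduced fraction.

-2

1. [C1‖L1]  x_C1² + (212/3)x_C1 + 412/3 = 0  ⇒  x_C1 = -206/3 or -2
2. given x_C1 > -42: keep -2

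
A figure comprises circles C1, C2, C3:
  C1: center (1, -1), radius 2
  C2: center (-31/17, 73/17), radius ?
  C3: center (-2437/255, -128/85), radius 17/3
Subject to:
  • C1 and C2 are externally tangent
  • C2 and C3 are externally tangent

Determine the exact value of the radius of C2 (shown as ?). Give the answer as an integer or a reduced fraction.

4

1. [ext C1·C2]  r_C2² + 4r_C2 − 32 = 0  ⇒  r_C2 = 4 (r>0 drops 1)
2. [ext C2·C3]  r_C2² + (34/3)r_C2 − 184/3 = 0  ⇒  r_C2 = 4 (r>0 drops 1)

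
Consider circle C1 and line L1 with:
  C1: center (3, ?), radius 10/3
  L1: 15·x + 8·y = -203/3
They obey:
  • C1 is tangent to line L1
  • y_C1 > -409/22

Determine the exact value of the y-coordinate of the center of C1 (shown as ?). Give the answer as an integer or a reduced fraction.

-7

1. [C1‖L1]  y_C1² + (169/6)y_C1 + 889/6 = 0  ⇒  y_C1 = -127/6 or -7
2. given y_C1 > -409/22: keep -7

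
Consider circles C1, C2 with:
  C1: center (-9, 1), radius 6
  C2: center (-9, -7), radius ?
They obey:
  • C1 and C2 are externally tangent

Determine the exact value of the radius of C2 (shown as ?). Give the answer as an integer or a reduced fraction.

2

1. [ext C1·C2]  r_C2² + 12r_C2 − 28 = 0  ⇒  r_C2 = 2 (r>0 drops 1)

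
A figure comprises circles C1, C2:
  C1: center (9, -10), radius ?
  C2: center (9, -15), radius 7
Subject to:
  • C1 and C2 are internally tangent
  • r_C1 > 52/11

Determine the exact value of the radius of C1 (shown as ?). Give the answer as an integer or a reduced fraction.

12

1. [int C1,C2]  r_C1² − 14r_C1 + 24 = 0  ⇒  r_C1 = 2 or 12
2. given r_C1 > 52/11: keep 12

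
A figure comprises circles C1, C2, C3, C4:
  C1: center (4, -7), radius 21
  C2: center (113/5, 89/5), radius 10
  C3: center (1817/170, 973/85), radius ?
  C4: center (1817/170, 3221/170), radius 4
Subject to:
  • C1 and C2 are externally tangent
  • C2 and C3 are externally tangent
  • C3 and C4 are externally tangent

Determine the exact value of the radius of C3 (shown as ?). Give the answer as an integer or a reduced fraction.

1. [ext C2·C3]  r_C3² + 20r_C3 − 329/4 = 0  ⇒  r_C3 = 7/2 (r>0 drops 1)
2. [ext C3·C4]  r_C3² + 8r_C3 − 161/4 = 0  ⇒  r_C3 = 7/2 (r>0 drops 1)

7/2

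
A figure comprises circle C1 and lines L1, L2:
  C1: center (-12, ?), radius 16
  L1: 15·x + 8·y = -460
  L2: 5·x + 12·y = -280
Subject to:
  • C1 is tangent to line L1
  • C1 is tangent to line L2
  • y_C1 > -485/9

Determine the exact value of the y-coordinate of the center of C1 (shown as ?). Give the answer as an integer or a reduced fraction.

1. [C1‖L1]  y_C1² + 70y_C1 + 69 = 0  ⇒  y_C1 = -69 or -1
2. [C1‖L2]  y_C1² + (110/3)y_C1 + 107/3 = 0  ⇒  y_C1 = -107/3 or -1

-1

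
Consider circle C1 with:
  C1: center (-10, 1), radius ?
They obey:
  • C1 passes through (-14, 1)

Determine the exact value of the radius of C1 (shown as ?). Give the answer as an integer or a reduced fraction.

1. [C1∋P]  r_C1² − 16 = 0  ⇒  r_C1 = 4 (r>0 drops 1)

4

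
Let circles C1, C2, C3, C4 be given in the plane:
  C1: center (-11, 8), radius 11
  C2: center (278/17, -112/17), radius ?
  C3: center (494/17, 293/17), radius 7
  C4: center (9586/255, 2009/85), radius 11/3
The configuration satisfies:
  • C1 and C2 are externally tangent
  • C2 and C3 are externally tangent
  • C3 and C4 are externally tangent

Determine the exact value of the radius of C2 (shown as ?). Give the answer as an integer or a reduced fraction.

1. [ext C1·C2]  r_C2² + 22r_C2 − 840 = 0  ⇒  r_C2 = 20 (r>0 drops 1)
2. [ext C2·C3]  r_C2² + 14r_C2 − 680 = 0  ⇒  r_C2 = 20 (r>0 drops 1)

20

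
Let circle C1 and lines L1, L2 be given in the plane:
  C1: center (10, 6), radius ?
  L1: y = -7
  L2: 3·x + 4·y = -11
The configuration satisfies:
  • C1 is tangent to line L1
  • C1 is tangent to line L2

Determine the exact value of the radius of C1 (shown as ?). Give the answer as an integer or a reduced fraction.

13

1. [C1‖L1]  r_C1² − 169 = 0  ⇒  r_C1 = 13 (r>0 drops 1)
2. [C1‖L2]  r_C1² − 169 = 0  ⇒  r_C1 = 13 (r>0 drops 1)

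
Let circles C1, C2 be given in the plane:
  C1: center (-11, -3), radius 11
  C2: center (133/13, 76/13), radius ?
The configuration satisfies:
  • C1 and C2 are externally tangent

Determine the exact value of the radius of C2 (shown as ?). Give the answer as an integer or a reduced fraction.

1. [ext C1·C2]  r_C2² + 22r_C2 − 408 = 0  ⇒  r_C2 = 12 (r>0 drops 1)

12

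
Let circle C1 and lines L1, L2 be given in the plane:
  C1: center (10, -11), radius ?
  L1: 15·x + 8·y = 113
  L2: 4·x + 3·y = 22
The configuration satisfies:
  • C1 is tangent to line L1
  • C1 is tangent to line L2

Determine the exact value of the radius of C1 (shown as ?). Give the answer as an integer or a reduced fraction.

1. [C1‖L1]  r_C1² − 9 = 0  ⇒  r_C1 = 3 (r>0 drops 1)
2. [C1‖L2]  r_C1² − 9 = 0  ⇒  r_C1 = 3 (r>0 drops 1)

3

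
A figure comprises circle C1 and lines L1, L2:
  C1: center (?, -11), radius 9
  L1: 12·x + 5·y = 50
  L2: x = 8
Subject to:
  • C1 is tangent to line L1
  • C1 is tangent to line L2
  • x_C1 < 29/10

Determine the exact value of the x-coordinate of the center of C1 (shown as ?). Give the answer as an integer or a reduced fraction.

-1

1. [C1‖L1]  x_C1² − (35/2)x_C1 − 37/2 = 0  ⇒  x_C1 = -1 or 37/2
2. [C1‖L2]  x_C1² − 16x_C1 − 17 = 0  ⇒  x_C1 = -1 or 17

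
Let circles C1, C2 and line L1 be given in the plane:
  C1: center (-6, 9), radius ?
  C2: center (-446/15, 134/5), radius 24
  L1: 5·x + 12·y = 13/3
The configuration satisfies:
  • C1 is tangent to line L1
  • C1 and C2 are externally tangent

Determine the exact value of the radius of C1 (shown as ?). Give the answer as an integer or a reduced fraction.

1. [C1‖L1]  r_C1² − 289/9 = 0  ⇒  r_C1 = 17/3 (r>0 drops 1)
2. [ext C1·C2]  r_C1² + 48r_C1 − 2737/9 = 0  ⇒  r_C1 = 17/3 (r>0 drops 1)

17/3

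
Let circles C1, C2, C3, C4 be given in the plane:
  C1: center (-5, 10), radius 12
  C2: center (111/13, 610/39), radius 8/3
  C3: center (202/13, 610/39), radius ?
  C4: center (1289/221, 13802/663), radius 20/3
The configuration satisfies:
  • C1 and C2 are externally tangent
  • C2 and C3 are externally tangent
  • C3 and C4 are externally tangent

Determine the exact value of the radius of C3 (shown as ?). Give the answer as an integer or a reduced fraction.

13/3

1. [ext C2·C3]  r_C3² + (16/3)r_C3 − 377/9 = 0  ⇒  r_C3 = 13/3 (r>0 drops 1)
2. [ext C3·C4]  r_C3² + (40/3)r_C3 − 689/9 = 0  ⇒  r_C3 = 13/3 (r>0 drops 1)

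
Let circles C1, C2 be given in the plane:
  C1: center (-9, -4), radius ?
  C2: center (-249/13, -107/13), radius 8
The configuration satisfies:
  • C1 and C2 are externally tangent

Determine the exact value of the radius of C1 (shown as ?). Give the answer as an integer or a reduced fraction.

1. [ext C1·C2]  r_C1² + 16r_C1 − 57 = 0  ⇒  r_C1 = 3 (r>0 drops 1)

3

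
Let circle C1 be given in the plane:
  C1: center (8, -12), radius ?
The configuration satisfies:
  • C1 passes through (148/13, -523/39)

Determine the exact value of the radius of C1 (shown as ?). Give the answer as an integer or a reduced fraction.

11/3

1. [C1∋P]  r_C1² − 121/9 = 0  ⇒  r_C1 = 11/3 (r>0 drops 1)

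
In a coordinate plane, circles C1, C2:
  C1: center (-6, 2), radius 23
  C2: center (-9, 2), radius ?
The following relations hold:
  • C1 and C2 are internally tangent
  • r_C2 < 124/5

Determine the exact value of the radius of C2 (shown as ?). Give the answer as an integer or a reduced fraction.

20

1. [int C1,C2]  r_C2² − 46r_C2 + 520 = 0  ⇒  r_C2 = 20 or 26
2. given r_C2 < 124/5: keep 20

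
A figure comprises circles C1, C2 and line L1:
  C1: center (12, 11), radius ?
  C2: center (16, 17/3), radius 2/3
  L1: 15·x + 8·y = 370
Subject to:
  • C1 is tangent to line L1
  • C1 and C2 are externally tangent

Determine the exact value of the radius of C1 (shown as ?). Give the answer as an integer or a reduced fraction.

1. [C1‖L1]  r_C1² − 36 = 0  ⇒  r_C1 = 6 (r>0 drops 1)
2. [ext C1·C2]  r_C1² + (4/3)r_C1 − 44 = 0  ⇒  r_C1 = 6 (r>0 drops 1)

6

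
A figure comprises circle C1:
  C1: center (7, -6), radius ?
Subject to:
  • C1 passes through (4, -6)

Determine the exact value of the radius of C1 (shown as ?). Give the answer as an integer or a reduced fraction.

3

1. [C1∋P]  r_C1² − 9 = 0  ⇒  r_C1 = 3 (r>0 drops 1)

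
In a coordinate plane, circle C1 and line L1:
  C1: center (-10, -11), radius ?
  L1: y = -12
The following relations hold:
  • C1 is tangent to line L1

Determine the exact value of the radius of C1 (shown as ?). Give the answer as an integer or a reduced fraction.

1

1. [C1‖L1]  r_C1² − 1 = 0  ⇒  r_C1 = 1 (r>0 drops 1)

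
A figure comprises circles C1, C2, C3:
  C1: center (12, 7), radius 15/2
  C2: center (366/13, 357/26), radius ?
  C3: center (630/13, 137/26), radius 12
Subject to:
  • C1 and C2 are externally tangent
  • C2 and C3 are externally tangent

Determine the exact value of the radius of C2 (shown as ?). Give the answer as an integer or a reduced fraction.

1. [ext C1·C2]  r_C2² + 15r_C2 − 250 = 0  ⇒  r_C2 = 10 (r>0 drops 1)
2. [ext C2·C3]  r_C2² + 24r_C2 − 340 = 0  ⇒  r_C2 = 10 (r>0 drops 1)

10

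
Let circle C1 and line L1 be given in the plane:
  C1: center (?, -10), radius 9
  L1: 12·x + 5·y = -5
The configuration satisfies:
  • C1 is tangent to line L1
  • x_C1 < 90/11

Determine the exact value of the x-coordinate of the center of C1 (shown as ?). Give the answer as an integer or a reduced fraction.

1. [C1‖L1]  x_C1² − (15/2)x_C1 − 81 = 0  ⇒  x_C1 = -6 or 27/2
2. given x_C1 < 90/11: keep -6

-6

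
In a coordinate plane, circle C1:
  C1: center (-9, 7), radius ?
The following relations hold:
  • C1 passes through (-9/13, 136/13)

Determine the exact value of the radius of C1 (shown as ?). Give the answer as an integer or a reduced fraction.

1. [C1∋P]  r_C1² − 81 = 0  ⇒  r_C1 = 9 (r>0 drops 1)

9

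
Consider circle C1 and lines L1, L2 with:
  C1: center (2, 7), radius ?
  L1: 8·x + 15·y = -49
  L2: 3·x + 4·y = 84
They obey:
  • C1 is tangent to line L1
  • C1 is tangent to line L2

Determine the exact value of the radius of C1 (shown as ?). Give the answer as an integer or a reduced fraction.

1. [C1‖L1]  r_C1² − 100 = 0  ⇒  r_C1 = 10 (r>0 drops 1)
2. [C1‖L2]  r_C1² − 100 = 0  ⇒  r_C1 = 10 (r>0 drops 1)

10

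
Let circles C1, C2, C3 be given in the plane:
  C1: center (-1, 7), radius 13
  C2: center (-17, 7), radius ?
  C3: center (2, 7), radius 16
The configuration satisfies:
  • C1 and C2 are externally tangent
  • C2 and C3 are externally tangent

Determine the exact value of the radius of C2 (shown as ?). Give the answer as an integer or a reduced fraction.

1. [ext C1·C2]  r_C2² + 26r_C2 − 87 = 0  ⇒  r_C2 = 3 (r>0 drops 1)
2. [ext C2·C3]  r_C2² + 32r_C2 − 105 = 0  ⇒  r_C2 = 3 (r>0 drops 1)

3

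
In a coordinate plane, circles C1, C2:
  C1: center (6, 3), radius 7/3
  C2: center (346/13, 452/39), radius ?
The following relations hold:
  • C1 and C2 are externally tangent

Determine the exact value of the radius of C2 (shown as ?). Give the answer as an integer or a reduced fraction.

1. [ext C1·C2]  r_C2² + (14/3)r_C2 − 1480/3 = 0  ⇒  r_C2 = 20 (r>0 drops 1)

20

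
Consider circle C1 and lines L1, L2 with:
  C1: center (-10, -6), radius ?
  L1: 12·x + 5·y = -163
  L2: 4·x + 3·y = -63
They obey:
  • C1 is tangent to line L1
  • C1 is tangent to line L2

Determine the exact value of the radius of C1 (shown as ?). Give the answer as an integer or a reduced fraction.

1

1. [C1‖L1]  r_C1² − 1 = 0  ⇒  r_C1 = 1 (r>0 drops 1)
2. [C1‖L2]  r_C1² − 1 = 0  ⇒  r_C1 = 1 (r>0 drops 1)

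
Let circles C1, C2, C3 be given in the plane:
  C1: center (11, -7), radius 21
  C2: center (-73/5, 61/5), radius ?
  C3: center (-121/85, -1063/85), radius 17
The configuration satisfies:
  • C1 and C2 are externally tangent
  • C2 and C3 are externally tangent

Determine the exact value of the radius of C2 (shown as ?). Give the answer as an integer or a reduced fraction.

1. [ext C1·C2]  r_C2² + 42r_C2 − 583 = 0  ⇒  r_C2 = 11 (r>0 drops 1)
2. [ext C2·C3]  r_C2² + 34r_C2 − 495 = 0  ⇒  r_C2 = 11 (r>0 drops 1)

11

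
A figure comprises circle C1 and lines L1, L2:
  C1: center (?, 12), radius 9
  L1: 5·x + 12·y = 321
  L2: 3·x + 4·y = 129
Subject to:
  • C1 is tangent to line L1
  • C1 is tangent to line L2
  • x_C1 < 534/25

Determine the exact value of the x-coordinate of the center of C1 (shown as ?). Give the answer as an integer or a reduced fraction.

1. [C1‖L1]  x_C1² − (354/5)x_C1 + 3528/5 = 0  ⇒  x_C1 = 12 or 294/5
2. [C1‖L2]  x_C1² − 54x_C1 + 504 = 0  ⇒  x_C1 = 12 or 42

12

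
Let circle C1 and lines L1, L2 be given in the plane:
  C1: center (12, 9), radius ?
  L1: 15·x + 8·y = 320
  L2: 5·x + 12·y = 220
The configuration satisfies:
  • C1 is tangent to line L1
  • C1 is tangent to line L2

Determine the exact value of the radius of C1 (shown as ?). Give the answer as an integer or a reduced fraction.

1. [C1‖L1]  r_C1² − 16 = 0  ⇒  r_C1 = 4 (r>0 drops 1)
2. [C1‖L2]  r_C1² − 16 = 0  ⇒  r_C1 = 4 (r>0 drops 1)

4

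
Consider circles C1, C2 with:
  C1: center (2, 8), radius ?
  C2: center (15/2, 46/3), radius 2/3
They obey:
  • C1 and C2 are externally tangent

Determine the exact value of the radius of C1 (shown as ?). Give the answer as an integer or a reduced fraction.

1. [ext C1·C2]  r_C1² + (4/3)r_C1 − 1003/12 = 0  ⇒  r_C1 = 17/2 (r>0 drops 1)

17/2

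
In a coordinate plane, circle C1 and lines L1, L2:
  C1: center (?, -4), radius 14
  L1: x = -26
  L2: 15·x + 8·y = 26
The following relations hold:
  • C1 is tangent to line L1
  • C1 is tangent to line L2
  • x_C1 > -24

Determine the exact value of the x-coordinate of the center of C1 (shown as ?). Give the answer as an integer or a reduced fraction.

1. [C1‖L1]  x_C1² + 52x_C1 + 480 = 0  ⇒  x_C1 = -40 or -12
2. [C1‖L2]  x_C1² − (116/15)x_C1 − 1184/5 = 0  ⇒  x_C1 = -12 or 296/15

-12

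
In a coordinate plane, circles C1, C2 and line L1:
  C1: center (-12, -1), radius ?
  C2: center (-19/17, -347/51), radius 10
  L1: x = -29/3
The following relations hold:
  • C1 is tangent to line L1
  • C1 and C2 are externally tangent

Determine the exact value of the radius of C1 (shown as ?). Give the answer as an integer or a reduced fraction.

7/3

1. [C1‖L1]  r_C1² − 49/9 = 0  ⇒  r_C1 = 7/3 (r>0 drops 1)
2. [ext C1·C2]  r_C1² + 20r_C1 − 469/9 = 0  ⇒  r_C1 = 7/3 (r>0 drops 1)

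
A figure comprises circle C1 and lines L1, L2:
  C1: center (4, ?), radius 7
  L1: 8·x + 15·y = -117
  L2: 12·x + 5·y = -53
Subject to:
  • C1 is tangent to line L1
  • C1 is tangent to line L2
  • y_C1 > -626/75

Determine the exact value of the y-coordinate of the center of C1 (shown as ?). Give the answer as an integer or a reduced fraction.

-2

1. [C1‖L1]  y_C1² + (298/15)y_C1 + 536/15 = 0  ⇒  y_C1 = -268/15 or -2
2. [C1‖L2]  y_C1² + (202/5)y_C1 + 384/5 = 0  ⇒  y_C1 = -192/5 or -2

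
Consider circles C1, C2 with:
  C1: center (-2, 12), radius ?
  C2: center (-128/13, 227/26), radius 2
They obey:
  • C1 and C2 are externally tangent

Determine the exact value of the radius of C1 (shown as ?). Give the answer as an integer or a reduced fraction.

1. [ext C1·C2]  r_C1² + 4r_C1 − 273/4 = 0  ⇒  r_C1 = 13/2 (r>0 drops 1)

13/2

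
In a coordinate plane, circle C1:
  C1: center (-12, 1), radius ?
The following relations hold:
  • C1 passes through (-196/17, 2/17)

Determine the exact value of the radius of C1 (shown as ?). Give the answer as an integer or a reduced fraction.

1

1. [C1∋P]  r_C1² − 1 = 0  ⇒  r_C1 = 1 (r>0 drops 1)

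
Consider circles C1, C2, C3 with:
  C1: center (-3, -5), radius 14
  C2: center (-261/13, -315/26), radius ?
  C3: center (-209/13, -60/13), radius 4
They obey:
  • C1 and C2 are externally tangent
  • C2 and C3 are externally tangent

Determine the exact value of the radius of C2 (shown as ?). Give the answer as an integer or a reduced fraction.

9/2

1. [ext C1·C2]  r_C2² + 28r_C2 − 585/4 = 0  ⇒  r_C2 = 9/2 (r>0 drops 1)
2. [ext C2·C3]  r_C2² + 8r_C2 − 225/4 = 0  ⇒  r_C2 = 9/2 (r>0 drops 1)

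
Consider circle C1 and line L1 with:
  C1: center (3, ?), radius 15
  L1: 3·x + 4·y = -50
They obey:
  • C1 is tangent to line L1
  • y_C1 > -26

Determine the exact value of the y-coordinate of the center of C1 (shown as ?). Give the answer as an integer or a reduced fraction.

1. [C1‖L1]  y_C1² + (59/2)y_C1 − 134 = 0  ⇒  y_C1 = -67/2 or 4
2. given y_C1 > -26: keep 4

4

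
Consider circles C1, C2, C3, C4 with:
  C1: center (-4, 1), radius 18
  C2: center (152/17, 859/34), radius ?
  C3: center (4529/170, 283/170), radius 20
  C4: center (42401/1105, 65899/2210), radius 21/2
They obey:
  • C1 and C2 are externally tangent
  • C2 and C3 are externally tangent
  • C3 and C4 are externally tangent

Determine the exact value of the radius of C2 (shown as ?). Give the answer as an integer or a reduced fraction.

1. [ext C1·C2]  r_C2² + 36r_C2 − 1729/4 = 0  ⇒  r_C2 = 19/2 (r>0 drops 1)
2. [ext C2·C3]  r_C2² + 40r_C2 − 1881/4 = 0  ⇒  r_C2 = 19/2 (r>0 drops 1)

19/2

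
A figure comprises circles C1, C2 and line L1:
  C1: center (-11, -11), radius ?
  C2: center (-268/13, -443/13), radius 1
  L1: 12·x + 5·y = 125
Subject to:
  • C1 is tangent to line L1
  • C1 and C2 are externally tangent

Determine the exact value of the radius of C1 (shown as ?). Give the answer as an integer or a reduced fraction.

24

1. [C1‖L1]  r_C1² − 576 = 0  ⇒  r_C1 = 24 (r>0 drops 1)
2. [ext C1·C2]  r_C1² + 2r_C1 − 624 = 0  ⇒  r_C1 = 24 (r>0 drops 1)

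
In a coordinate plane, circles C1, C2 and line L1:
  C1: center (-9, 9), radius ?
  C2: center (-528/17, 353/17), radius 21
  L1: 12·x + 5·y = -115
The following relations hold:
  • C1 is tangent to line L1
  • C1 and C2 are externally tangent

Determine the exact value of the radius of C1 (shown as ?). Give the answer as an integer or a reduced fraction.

1. [C1‖L1]  r_C1² − 16 = 0  ⇒  r_C1 = 4 (r>0 drops 1)
2. [ext C1·C2]  r_C1² + 42r_C1 − 184 = 0  ⇒  r_C1 = 4 (r>0 drops 1)

4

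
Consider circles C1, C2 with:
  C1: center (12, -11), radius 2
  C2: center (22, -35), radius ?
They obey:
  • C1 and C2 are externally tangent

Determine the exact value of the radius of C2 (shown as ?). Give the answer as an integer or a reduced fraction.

24

1. [ext C1·C2]  r_C2² + 4r_C2 − 672 = 0  ⇒  r_C2 = 24 (r>0 drops 1)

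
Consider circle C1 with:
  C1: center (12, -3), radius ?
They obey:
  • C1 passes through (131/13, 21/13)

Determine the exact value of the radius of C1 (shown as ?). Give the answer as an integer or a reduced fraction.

5

1. [C1∋P]  r_C1² − 25 = 0  ⇒  r_C1 = 5 (r>0 drops 1)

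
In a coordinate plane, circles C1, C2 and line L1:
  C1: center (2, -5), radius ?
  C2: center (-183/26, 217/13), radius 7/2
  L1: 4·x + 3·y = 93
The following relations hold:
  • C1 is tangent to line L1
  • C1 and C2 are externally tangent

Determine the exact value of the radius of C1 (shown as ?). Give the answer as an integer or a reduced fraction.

1. [C1‖L1]  r_C1² − 400 = 0  ⇒  r_C1 = 20 (r>0 drops 1)
2. [ext C1·C2]  r_C1² + 7r_C1 − 540 = 0  ⇒  r_C1 = 20 (r>0 drops 1)

20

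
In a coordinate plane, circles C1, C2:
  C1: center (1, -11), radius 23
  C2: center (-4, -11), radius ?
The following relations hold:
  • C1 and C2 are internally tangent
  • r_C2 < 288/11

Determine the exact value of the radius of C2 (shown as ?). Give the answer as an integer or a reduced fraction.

18

1. [int C1,C2]  r_C2² − 46r_C2 + 504 = 0  ⇒  r_C2 = 18 or 28
2. given r_C2 < 288/11: keep 18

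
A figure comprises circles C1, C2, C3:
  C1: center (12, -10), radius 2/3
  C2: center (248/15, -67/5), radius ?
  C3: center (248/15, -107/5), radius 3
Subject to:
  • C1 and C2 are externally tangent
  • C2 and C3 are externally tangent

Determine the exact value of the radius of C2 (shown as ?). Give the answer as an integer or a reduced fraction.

5

1. [ext C1·C2]  r_C2² + (4/3)r_C2 − 95/3 = 0  ⇒  r_C2 = 5 (r>0 drops 1)
2. [ext C2·C3]  r_C2² + 6r_C2 − 55 = 0  ⇒  r_C2 = 5 (r>0 drops 1)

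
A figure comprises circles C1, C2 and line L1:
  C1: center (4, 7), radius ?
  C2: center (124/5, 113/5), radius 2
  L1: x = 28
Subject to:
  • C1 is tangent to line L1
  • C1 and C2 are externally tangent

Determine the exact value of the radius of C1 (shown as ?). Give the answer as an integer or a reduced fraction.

1. [C1‖L1]  r_C1² − 576 = 0  ⇒  r_C1 = 24 (r>0 drops 1)
2. [ext C1·C2]  r_C1² + 4r_C1 − 672 = 0  ⇒  r_C1 = 24 (r>0 drops 1)

24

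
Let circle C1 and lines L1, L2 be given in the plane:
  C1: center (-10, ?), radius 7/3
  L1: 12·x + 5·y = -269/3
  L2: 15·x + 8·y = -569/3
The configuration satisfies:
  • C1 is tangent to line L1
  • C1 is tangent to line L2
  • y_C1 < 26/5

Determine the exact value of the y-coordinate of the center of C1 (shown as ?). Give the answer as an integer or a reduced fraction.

1. [C1‖L1]  y_C1² − (182/15)y_C1 = 0  ⇒  y_C1 = 0 or 182/15
2. [C1‖L2]  y_C1² + (119/12)y_C1 = 0  ⇒  y_C1 = -119/12 or 0

0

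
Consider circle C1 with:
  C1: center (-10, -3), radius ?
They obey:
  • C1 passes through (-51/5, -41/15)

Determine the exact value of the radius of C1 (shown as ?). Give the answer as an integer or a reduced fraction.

1/3

1. [C1∋P]  r_C1² − 1/9 = 0  ⇒  r_C1 = 1/3 (r>0 drops 1)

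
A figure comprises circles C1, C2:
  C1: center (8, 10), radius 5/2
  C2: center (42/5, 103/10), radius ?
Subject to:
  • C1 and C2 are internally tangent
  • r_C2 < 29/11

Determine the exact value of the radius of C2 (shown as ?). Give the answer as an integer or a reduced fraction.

2

1. [int C1,C2]  r_C2² − 5r_C2 + 6 = 0  ⇒  r_C2 = 2 or 3
2. given r_C2 < 29/11: keep 2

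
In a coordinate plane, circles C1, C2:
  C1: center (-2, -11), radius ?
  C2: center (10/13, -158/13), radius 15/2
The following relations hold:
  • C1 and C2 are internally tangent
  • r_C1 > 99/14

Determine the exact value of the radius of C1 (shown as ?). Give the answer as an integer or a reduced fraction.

1. [int C1,C2]  r_C1² − 15r_C1 + 189/4 = 0  ⇒  r_C1 = 9/2 or 21/2
2. given r_C1 > 99/14: keep 21/2

21/2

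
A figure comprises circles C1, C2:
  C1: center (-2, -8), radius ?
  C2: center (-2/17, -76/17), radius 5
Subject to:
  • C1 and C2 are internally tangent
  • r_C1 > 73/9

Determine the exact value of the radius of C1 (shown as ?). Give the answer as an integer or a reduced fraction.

1. [int C1,C2]  r_C1² − 10r_C1 + 9 = 0  ⇒  r_C1 = 1 or 9
2. given r_C1 > 73/9: keep 9

9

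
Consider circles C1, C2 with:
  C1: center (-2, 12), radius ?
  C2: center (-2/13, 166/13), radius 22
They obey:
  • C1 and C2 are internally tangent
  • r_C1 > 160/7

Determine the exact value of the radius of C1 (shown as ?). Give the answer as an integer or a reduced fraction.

24

1. [int C1,C2]  r_C1² − 44r_C1 + 480 = 0  ⇒  r_C1 = 20 or 24
2. given r_C1 > 160/7: keep 24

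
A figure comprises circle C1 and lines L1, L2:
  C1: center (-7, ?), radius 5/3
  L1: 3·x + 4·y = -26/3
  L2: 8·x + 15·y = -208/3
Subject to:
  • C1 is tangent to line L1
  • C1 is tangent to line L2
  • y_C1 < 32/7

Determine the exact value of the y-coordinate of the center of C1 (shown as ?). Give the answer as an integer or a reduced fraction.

1

1. [C1‖L1]  y_C1² − (37/6)y_C1 + 31/6 = 0  ⇒  y_C1 = 1 or 31/6
2. [C1‖L2]  y_C1² + (16/9)y_C1 − 25/9 = 0  ⇒  y_C1 = -25/9 or 1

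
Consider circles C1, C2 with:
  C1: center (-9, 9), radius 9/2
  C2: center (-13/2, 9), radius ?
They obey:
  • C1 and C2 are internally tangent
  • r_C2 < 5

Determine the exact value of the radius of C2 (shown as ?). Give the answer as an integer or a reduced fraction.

2

1. [int C1,C2]  r_C2² − 9r_C2 + 14 = 0  ⇒  r_C2 = 2 or 7
2. given r_C2 < 5: keep 2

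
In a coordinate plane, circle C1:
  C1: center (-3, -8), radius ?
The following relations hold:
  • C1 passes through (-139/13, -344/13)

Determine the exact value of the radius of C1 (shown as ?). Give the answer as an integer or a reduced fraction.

1. [C1∋P]  r_C1² − 400 = 0  ⇒  r_C1 = 20 (r>0 drops 1)

20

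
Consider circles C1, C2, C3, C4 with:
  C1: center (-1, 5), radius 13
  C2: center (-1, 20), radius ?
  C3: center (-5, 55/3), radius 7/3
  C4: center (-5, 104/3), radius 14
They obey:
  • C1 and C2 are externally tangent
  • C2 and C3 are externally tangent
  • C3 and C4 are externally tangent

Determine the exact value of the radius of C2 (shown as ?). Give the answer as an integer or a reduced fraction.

1. [ext C1·C2]  r_C2² + 26r_C2 − 56 = 0  ⇒  r_C2 = 2 (r>0 drops 1)
2. [ext C2·C3]  r_C2² + (14/3)r_C2 − 40/3 = 0  ⇒  r_C2 = 2 (r>0 drops 1)

2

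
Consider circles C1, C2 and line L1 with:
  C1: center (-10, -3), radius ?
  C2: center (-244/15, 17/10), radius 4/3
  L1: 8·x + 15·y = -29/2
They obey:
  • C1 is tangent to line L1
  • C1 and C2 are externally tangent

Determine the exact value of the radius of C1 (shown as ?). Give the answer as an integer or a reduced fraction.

1. [C1‖L1]  r_C1² − 169/4 = 0  ⇒  r_C1 = 13/2 (r>0 drops 1)
2. [ext C1·C2]  r_C1² + (8/3)r_C1 − 715/12 = 0  ⇒  r_C1 = 13/2 (r>0 drops 1)

13/2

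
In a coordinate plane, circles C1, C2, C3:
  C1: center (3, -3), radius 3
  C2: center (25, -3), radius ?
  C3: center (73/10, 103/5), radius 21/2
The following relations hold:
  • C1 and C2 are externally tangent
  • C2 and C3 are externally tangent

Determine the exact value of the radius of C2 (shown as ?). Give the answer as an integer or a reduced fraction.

19

1. [ext C1·C2]  r_C2² + 6r_C2 − 475 = 0  ⇒  r_C2 = 19 (r>0 drops 1)
2. [ext C2·C3]  r_C2² + 21r_C2 − 760 = 0  ⇒  r_C2 = 19 (r>0 drops 1)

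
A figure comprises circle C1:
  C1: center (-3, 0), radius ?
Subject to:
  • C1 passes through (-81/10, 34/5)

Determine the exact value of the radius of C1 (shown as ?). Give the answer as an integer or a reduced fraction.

17/2

1. [C1∋P]  r_C1² − 289/4 = 0  ⇒  r_C1 = 17/2 (r>0 drops 1)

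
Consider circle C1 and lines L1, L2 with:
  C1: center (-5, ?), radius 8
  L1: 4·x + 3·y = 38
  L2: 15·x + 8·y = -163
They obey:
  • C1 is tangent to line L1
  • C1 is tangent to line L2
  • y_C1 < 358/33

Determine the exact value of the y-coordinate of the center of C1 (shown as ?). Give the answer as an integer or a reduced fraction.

1. [C1‖L1]  y_C1² − (116/3)y_C1 + 196 = 0  ⇒  y_C1 = 6 or 98/3
2. [C1‖L2]  y_C1² + 22y_C1 − 168 = 0  ⇒  y_C1 = -28 or 6

6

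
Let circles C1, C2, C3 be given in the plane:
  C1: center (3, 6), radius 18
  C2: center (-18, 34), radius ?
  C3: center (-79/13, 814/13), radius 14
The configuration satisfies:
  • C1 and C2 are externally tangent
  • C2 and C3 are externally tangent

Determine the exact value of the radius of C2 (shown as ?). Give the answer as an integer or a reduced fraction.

17

1. [ext C1·C2]  r_C2² + 36r_C2 − 901 = 0  ⇒  r_C2 = 17 (r>0 drops 1)
2. [ext C2·C3]  r_C2² + 28r_C2 − 765 = 0  ⇒  r_C2 = 17 (r>0 drops 1)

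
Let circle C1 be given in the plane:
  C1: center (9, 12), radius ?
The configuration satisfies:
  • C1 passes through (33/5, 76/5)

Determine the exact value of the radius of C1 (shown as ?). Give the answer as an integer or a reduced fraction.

4

1. [C1∋P]  r_C1² − 16 = 0  ⇒  r_C1 = 4 (r>0 drops 1)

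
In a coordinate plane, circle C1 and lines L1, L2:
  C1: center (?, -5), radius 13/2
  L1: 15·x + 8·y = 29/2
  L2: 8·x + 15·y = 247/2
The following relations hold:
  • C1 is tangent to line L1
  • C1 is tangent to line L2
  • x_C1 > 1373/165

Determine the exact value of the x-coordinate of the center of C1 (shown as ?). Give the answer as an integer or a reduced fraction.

11

1. [C1‖L1]  x_C1² − (109/15)x_C1 − 616/15 = 0  ⇒  x_C1 = -56/15 or 11
2. [C1‖L2]  x_C1² − (397/8)x_C1 + 3399/8 = 0  ⇒  x_C1 = 11 or 309/8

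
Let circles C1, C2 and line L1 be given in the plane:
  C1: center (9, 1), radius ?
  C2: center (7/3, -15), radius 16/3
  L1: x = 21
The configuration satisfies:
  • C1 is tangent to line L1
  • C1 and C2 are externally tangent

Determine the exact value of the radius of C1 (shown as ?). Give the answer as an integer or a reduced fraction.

1. [C1‖L1]  r_C1² − 144 = 0  ⇒  r_C1 = 12 (r>0 drops 1)
2. [ext C1·C2]  r_C1² + (32/3)r_C1 − 272 = 0  ⇒  r_C1 = 12 (r>0 drops 1)

12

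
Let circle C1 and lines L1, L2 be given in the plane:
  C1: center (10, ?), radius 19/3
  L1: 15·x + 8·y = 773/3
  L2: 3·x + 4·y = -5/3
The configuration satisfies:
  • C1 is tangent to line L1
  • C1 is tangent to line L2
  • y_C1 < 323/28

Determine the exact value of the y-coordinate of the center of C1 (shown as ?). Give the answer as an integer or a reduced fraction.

1. [C1‖L1]  y_C1² − (323/12)y_C1 = 0  ⇒  y_C1 = 0 or 323/12
2. [C1‖L2]  y_C1² + (95/6)y_C1 = 0  ⇒  y_C1 = -95/6 or 0

0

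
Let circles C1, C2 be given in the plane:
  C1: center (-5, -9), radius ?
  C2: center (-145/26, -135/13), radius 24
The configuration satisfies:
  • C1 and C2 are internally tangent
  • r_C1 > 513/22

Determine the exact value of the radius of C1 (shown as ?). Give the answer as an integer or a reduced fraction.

1. [int C1,C2]  r_C1² − 48r_C1 + 2295/4 = 0  ⇒  r_C1 = 45/2 or 51/2
2. given r_C1 > 513/22: keep 51/2

51/2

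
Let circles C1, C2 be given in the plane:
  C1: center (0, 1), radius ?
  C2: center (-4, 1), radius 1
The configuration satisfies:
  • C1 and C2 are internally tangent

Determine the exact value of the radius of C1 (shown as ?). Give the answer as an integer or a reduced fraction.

1. [int C1,C2]  r_C1² − 2r_C1 − 15 = 0  ⇒  r_C1 = 5 (r>0 drops 1)

5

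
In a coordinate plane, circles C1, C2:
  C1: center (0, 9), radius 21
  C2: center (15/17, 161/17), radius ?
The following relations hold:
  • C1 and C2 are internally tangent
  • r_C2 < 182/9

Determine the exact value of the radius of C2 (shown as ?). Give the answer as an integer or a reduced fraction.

20

1. [int C1,C2]  r_C2² − 42r_C2 + 440 = 0  ⇒  r_C2 = 20 or 22
2. given r_C2 < 182/9: keep 20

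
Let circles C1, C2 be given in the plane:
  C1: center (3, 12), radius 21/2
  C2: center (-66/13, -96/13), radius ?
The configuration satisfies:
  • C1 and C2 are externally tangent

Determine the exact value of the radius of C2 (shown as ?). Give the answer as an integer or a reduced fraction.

1. [ext C1·C2]  r_C2² + 21r_C2 − 1323/4 = 0  ⇒  r_C2 = 21/2 (r>0 drops 1)

21/2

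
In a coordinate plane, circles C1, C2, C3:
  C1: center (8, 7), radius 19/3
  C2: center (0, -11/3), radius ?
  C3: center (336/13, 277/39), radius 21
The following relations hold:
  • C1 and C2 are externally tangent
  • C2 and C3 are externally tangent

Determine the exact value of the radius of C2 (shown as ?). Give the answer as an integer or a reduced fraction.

7

1. [ext C1·C2]  r_C2² + (38/3)r_C2 − 413/3 = 0  ⇒  r_C2 = 7 (r>0 drops 1)
2. [ext C2·C3]  r_C2² + 42r_C2 − 343 = 0  ⇒  r_C2 = 7 (r>0 drops 1)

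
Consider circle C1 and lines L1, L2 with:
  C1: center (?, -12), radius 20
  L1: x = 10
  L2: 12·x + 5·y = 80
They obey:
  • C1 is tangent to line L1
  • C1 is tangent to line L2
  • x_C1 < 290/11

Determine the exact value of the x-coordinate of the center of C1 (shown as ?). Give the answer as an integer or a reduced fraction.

1. [C1‖L1]  x_C1² − 20x_C1 − 300 = 0  ⇒  x_C1 = -10 or 30
2. [C1‖L2]  x_C1² − (70/3)x_C1 − 1000/3 = 0  ⇒  x_C1 = -10 or 100/3

-10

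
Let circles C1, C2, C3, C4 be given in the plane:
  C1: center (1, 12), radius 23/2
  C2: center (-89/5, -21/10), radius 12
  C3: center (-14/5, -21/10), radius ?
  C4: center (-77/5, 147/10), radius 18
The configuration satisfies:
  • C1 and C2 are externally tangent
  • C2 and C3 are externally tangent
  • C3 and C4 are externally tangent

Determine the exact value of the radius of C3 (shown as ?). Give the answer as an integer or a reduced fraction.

3

1. [ext C2·C3]  r_C3² + 24r_C3 − 81 = 0  ⇒  r_C3 = 3 (r>0 drops 1)
2. [ext C3·C4]  r_C3² + 36r_C3 − 117 = 0  ⇒  r_C3 = 3 (r>0 drops 1)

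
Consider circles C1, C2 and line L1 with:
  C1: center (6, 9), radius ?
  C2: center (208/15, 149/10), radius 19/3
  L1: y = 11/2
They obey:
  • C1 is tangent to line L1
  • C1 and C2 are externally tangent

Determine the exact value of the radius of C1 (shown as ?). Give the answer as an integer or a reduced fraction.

7/2

1. [C1‖L1]  r_C1² − 49/4 = 0  ⇒  r_C1 = 7/2 (r>0 drops 1)
2. [ext C1·C2]  r_C1² + (38/3)r_C1 − 679/12 = 0  ⇒  r_C1 = 7/2 (r>0 drops 1)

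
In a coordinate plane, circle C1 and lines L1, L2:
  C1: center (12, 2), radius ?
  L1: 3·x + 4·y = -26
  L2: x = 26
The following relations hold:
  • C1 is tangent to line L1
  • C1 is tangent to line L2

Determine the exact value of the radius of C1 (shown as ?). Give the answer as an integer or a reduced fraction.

1. [C1‖L1]  r_C1² − 196 = 0  ⇒  r_C1 = 14 (r>0 drops 1)
2. [C1‖L2]  r_C1² − 196 = 0  ⇒  r_C1 = 14 (r>0 drops 1)

14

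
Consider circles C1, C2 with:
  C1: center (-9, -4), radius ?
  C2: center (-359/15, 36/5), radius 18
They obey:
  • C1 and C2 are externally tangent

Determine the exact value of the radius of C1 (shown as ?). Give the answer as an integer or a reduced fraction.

2/3

1. [ext C1·C2]  r_C1² + 36r_C1 − 220/9 = 0  ⇒  r_C1 = 2/3 (r>0 drops 1)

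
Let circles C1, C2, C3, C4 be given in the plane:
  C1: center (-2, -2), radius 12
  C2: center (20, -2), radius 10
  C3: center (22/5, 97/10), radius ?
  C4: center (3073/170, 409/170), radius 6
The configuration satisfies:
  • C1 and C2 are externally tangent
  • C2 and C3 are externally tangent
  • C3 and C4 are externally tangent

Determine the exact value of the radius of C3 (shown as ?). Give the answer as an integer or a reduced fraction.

1. [ext C2·C3]  r_C3² + 20r_C3 − 1121/4 = 0  ⇒  r_C3 = 19/2 (r>0 drops 1)
2. [ext C3·C4]  r_C3² + 12r_C3 − 817/4 = 0  ⇒  r_C3 = 19/2 (r>0 drops 1)

19/2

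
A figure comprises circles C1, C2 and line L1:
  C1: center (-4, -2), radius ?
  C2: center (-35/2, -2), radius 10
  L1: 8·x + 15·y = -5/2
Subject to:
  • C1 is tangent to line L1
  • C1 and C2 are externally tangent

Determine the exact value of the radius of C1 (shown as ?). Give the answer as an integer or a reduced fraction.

7/2

1. [C1‖L1]  r_C1² − 49/4 = 0  ⇒  r_C1 = 7/2 (r>0 drops 1)
2. [ext C1·C2]  r_C1² + 20r_C1 − 329/4 = 0  ⇒  r_C1 = 7/2 (r>0 drops 1)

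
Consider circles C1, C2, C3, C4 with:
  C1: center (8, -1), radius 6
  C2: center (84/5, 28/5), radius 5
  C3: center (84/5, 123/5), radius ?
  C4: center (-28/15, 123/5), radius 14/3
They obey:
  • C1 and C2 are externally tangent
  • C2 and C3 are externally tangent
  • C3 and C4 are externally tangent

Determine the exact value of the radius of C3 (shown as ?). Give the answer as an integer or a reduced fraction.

14

1. [ext C2·C3]  r_C3² + 10r_C3 − 336 = 0  ⇒  r_C3 = 14 (r>0 drops 1)
2. [ext C3·C4]  r_C3² + (28/3)r_C3 − 980/3 = 0  ⇒  r_C3 = 14 (r>0 drops 1)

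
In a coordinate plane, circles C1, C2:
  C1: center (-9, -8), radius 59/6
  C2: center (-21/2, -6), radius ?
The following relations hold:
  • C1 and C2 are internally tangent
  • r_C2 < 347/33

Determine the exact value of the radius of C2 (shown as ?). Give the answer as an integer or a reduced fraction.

1. [int C1,C2]  r_C2² − (59/3)r_C2 + 814/9 = 0  ⇒  r_C2 = 22/3 or 37/3
2. given r_C2 < 347/33: keep 22/3

22/3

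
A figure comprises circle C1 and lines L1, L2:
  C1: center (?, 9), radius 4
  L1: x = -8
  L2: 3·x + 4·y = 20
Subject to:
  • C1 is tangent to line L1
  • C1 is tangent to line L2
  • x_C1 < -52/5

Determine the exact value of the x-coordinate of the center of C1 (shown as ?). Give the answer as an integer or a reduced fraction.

-12

1. [C1‖L1]  x_C1² + 16x_C1 + 48 = 0  ⇒  x_C1 = -12 or -4
2. [C1‖L2]  x_C1² + (32/3)x_C1 − 16 = 0  ⇒  x_C1 = -12 or 4/3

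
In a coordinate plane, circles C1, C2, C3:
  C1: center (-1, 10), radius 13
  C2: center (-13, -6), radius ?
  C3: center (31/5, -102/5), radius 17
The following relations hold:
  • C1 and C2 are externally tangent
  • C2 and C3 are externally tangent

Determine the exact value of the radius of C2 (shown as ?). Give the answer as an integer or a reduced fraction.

7

1. [ext C1·C2]  r_C2² + 26r_C2 − 231 = 0  ⇒  r_C2 = 7 (r>0 drops 1)
2. [ext C2·C3]  r_C2² + 34r_C2 − 287 = 0  ⇒  r_C2 = 7 (r>0 drops 1)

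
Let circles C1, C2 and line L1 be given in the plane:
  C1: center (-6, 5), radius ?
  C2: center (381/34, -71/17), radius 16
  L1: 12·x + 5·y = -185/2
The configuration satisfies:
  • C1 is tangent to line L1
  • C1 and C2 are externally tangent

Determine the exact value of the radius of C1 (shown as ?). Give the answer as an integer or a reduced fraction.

7/2

1. [C1‖L1]  r_C1² − 49/4 = 0  ⇒  r_C1 = 7/2 (r>0 drops 1)
2. [ext C1·C2]  r_C1² + 32r_C1 − 497/4 = 0  ⇒  r_C1 = 7/2 (r>0 drops 1)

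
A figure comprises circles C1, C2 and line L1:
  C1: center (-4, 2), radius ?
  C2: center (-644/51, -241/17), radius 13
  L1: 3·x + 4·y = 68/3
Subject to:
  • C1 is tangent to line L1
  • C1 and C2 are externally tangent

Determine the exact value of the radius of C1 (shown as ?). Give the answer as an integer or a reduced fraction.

1. [C1‖L1]  r_C1² − 256/9 = 0  ⇒  r_C1 = 16/3 (r>0 drops 1)
2. [ext C1·C2]  r_C1² + 26r_C1 − 1504/9 = 0  ⇒  r_C1 = 16/3 (r>0 drops 1)

16/3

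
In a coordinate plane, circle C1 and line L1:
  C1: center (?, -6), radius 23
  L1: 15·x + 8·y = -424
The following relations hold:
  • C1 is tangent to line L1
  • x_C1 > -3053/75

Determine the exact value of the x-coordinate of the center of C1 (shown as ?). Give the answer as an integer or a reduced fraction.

1. [C1‖L1]  x_C1² + (752/15)x_C1 − 767/15 = 0  ⇒  x_C1 = -767/15 or 1
2. given x_C1 > -3053/75: keep 1

1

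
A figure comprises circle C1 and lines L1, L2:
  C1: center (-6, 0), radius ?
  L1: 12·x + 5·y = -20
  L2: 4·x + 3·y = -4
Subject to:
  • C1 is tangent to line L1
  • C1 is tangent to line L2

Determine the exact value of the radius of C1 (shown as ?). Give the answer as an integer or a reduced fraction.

4

1. [C1‖L1]  r_C1² − 16 = 0  ⇒  r_C1 = 4 (r>0 drops 1)
2. [C1‖L2]  r_C1² − 16 = 0  ⇒  r_C1 = 4 (r>0 drops 1)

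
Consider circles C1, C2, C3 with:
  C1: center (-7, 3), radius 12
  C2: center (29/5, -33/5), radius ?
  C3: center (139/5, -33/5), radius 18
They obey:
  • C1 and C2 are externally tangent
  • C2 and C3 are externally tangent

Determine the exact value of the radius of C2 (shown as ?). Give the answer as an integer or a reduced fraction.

1. [ext C1·C2]  r_C2² + 24r_C2 − 112 = 0  ⇒  r_C2 = 4 (r>0 drops 1)
2. [ext C2·C3]  r_C2² + 36r_C2 − 160 = 0  ⇒  r_C2 = 4 (r>0 drops 1)

4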